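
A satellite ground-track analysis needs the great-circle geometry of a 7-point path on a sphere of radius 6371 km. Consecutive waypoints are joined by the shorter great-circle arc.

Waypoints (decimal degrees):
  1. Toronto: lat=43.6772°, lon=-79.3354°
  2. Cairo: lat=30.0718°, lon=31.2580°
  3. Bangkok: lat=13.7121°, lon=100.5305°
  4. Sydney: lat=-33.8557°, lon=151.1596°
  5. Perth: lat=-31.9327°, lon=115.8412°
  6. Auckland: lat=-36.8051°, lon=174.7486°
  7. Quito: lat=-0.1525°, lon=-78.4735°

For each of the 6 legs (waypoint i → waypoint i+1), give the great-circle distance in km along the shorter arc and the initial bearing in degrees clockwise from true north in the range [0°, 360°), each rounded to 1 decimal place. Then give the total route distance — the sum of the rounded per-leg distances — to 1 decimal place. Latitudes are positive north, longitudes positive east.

Leg 1: dist=9203.3 km, bearing=54.7°
Leg 2: dist=7271.8 km, bearing=87.9°
Leg 3: dist=7526.1 km, bearing=136.1°
Leg 4: dist=3288.4 km, bearing=263.8°
Leg 5: dist=5348.8 km, bearing=112.9°
Leg 6: dist=11483.0 km, bearing=100.4°
Total: 44121.4 km

Leg 1: φ1=0.7623109, φ2=0.5248519, Δφ=-0.2374590, Δλ=1.9302190 rad; a=sin²(Δφ/2)+cosφ1·cosφ2·sin²(Δλ/2)=0.4370504790; c=2·atan2(√a, √(1-a))=1.444562295; dist=6371·c=9203.306 ≈ 9203.3 km; running total=9203.3 km
Leg 1 bearing: y=sinΔλ·cosφ2=0.81009926, x=cosφ1·sinφ2-sinφ1·cosφ2·cosΔλ=0.57261560; θ=atan2(y, x)=54.7456° ≈ 54.7°
Leg 2: φ1=0.5248519, φ2=0.2393213, Δφ=-0.2855306, Δλ=1.2090332 rad; a=sin²(Δφ/2)+cosφ1·cosφ2·sin²(Δλ/2)=0.2918327985; c=2·atan2(√a, √(1-a))=1.141386368; dist=6371·c=7271.773 ≈ 7271.8 km; running total=16475.1 km
Leg 2 bearing: y=sinΔλ·cosφ2=0.90861809, x=cosφ1·sinφ2-sinφ1·cosφ2·cosΔλ=0.03284552; θ=atan2(y, x)=87.9297° ≈ 87.9°
Leg 3: φ1=0.2393213, φ2=-0.5908934, Δφ=-0.8302147, Δλ=0.8836445 rad; a=sin²(Δφ/2)+cosφ1·cosφ2·sin²(Δλ/2)=0.3101448261; c=2·atan2(√a, √(1-a))=1.181313152; dist=6371·c=7526.146 ≈ 7526.1 km; running total=24001.2 km
Leg 3 bearing: y=sinΔλ·cosφ2=0.64197903, x=cosφ1·sinφ2-sinφ1·cosφ2·cosΔλ=-0.66609532; θ=atan2(y, x)=136.0562° ≈ 136.1°
Leg 4: φ1=-0.5908934, φ2=-0.5573308, Δφ=0.0335627, Δλ=-0.6164224 rad; a=sin²(Δφ/2)+cosφ1·cosφ2·sin²(Δλ/2)=0.0651375583; c=2·atan2(√a, √(1-a))=0.516151719; dist=6371·c=3288.403 ≈ 3288.4 km; running total=27289.6 km
Leg 4 bearing: y=sinΔλ·cosφ2=-0.49063281, x=cosφ1·sinφ2-sinφ1·cosφ2·cosΔλ=-0.05346093; θ=atan2(y, x)=-96.2186° <0 so +360° → 263.7814° ≈ 263.8°
Leg 5: φ1=-0.5573308, φ2=-0.6423702, Δφ=-0.0850394, Δλ=1.0281281 rad; a=sin²(Δφ/2)+cosφ1·cosφ2·sin²(Δλ/2)=0.1661049703; c=2·atan2(√a, √(1-a))=0.839560463; dist=6371·c=5348.840 ≈ 5348.8 km; running total=32638.4 km
Leg 5 bearing: y=sinΔλ·cosφ2=0.68564767, x=cosφ1·sinφ2-sinφ1·cosφ2·cosΔλ=-0.28973041; θ=atan2(y, x)=112.9072° ≈ 112.9°
Leg 6: φ1=-0.6423702, φ2=-0.0026616, Δφ=0.6397085, Δλ=-4.4195594 rad; a=sin²(Δφ/2)+cosφ1·cosφ2·sin²(Δλ/2)=0.6147651796; c=2·atan2(√a, √(1-a))=1.802391459; dist=6371·c=11483.036 ≈ 11483.0 km; running total=44121.4 km
Leg 6 bearing: y=sinΔλ·cosφ2=0.95742752, x=cosφ1·sinφ2-sinφ1·cosφ2·cosΔλ=-0.17506673; θ=atan2(y, x)=100.3621° ≈ 100.4°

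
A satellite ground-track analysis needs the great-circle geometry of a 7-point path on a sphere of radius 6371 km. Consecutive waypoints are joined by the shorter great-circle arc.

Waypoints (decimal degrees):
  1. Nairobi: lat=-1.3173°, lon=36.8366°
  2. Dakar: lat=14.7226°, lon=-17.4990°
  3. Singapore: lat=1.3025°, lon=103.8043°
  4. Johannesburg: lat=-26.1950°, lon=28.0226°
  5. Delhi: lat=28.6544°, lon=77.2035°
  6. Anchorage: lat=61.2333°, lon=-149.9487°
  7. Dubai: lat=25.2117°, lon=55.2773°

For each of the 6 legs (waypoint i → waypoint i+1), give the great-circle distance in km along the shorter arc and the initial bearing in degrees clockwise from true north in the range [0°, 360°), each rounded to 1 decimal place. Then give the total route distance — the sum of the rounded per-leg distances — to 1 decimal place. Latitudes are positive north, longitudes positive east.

Leg 1: dist=6236.8 km, bearing=288.8°
Leg 2: dist=13318.4 km, bearing=79.8°
Leg 3: dist=8657.6 km, bearing=242.8°
Leg 4: dist=8046.1 km, bearing=44.2°
Leg 5: dist=9156.7 km, bearing=20.9°
Leg 6: dist=10138.1 km, bearing=337.3°
Total: 55553.7 km

Leg 1: φ1=-0.0229912, φ2=0.2569578, Δφ=0.2799491, Δλ=-0.9483351 rad; a=sin²(Δφ/2)+cosφ1·cosφ2·sin²(Δλ/2)=0.2210487340; c=2·atan2(√a, √(1-a))=0.978940035; dist=6371·c=6236.827 ≈ 6236.8 km; running total=6236.8 km
Leg 1 bearing: y=sinΔλ·cosφ2=-0.78577138, x=cosφ1·sinφ2-sinφ1·cosφ2·cosΔλ=0.26703576; θ=atan2(y, x)=-71.2302° <0 so +360° → 288.7698° ≈ 288.8°
Leg 2: φ1=0.2569578, φ2=0.0227329, Δφ=-0.2342249, Δλ=2.1171420 rad; a=sin²(Δφ/2)+cosφ1·cosφ2·sin²(Δλ/2)=0.7483014845; c=2·atan2(√a, √(1-a))=2.090476971; dist=6371·c=13318.429 ≈ 13318.4 km; running total=19555.2 km
Leg 2 bearing: y=sinΔλ·cosφ2=0.85420814, x=cosφ1·sinφ2-sinφ1·cosφ2·cosΔλ=0.15399334; θ=atan2(y, x)=79.7807° ≈ 79.8°
Leg 3: φ1=0.0227329, φ2=-0.4571890, Δφ=-0.4799219, Δλ=-1.3226402 rad; a=sin²(Δφ/2)+cosφ1·cosφ2·sin²(Δλ/2)=0.3948498175; c=2·atan2(√a, √(1-a))=1.358914141; dist=6371·c=8657.642 ≈ 8657.6 km; running total=28212.8 km
Leg 3 bearing: y=sinΔλ·cosφ2=-0.86980995, x=cosφ1·sinφ2-sinφ1·cosφ2·cosΔλ=-0.44632320; θ=atan2(y, x)=-117.1636° <0 so +360° → 242.8364° ≈ 242.8°
Leg 4: φ1=-0.4571890, φ2=0.5001136, Δφ=0.9573026, Δλ=0.8583686 rad; a=sin²(Δφ/2)+cosφ1·cosφ2·sin²(Δλ/2)=0.3484857474; c=2·atan2(√a, √(1-a))=1.262927345; dist=6371·c=8046.110 ≈ 8046.1 km; running total=36258.9 km
Leg 4 bearing: y=sinΔλ·cosφ2=0.66409324, x=cosφ1·sinφ2-sinφ1·cosφ2·cosΔλ=0.68348658; θ=atan2(y, x)=44.1755° ≈ 44.2°
Leg 5: φ1=0.5001136, φ2=1.0687227, Δφ=0.5686091, Δλ=-3.9645538 rad; a=sin²(Δφ/2)+cosφ1·cosφ2·sin²(Δλ/2)=0.4334223737; c=2·atan2(√a, √(1-a))=1.437244420; dist=6371·c=9156.684 ≈ 9156.7 km; running total=45415.6 km
Leg 5 bearing: y=sinΔλ·cosφ2=0.35283040, x=cosφ1·sinφ2-sinφ1·cosφ2·cosΔλ=0.92616434; θ=atan2(y, x)=20.8548° ≈ 20.9°
Leg 6: φ1=1.0687227, φ2=0.4400272, Δφ=-0.6286955, Δλ=3.5818694 rad; a=sin²(Δφ/2)+cosφ1·cosφ2·sin²(Δλ/2)=0.5102420450; c=2·atan2(√a, √(1-a))=1.591281850; dist=6371·c=10138.057 ≈ 10138.1 km; running total=55553.7 km
Leg 6 bearing: y=sinΔλ·cosφ2=-0.38559104, x=cosφ1·sinφ2-sinφ1·cosφ2·cosΔλ=0.92244238; θ=atan2(y, x)=-22.6855° <0 so +360° → 337.3145° ≈ 337.3°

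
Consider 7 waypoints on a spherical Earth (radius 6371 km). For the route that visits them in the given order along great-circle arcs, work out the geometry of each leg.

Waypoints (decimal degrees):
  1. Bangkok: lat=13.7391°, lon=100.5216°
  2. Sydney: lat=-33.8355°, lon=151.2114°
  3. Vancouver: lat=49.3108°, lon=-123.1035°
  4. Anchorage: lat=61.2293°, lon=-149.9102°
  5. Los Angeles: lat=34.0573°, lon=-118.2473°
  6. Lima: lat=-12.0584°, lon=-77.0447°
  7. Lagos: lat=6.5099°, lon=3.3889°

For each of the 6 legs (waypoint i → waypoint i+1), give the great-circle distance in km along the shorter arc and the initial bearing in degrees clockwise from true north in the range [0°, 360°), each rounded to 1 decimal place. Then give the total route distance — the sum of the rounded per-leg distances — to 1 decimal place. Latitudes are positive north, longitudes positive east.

Leg 1: φ1=0.2397925, φ2=-0.5905409, Δφ=-0.8303334, Δλ=0.8847039 rad; a=sin²(Δφ/2)+cosφ1·cosφ2·sin²(Δλ/2)=0.3105370763; c=2·atan2(√a, √(1-a))=1.182161017; dist=6371·c=7531.548 ≈ 7531.5 km; running total=7531.5 km
Leg 1 bearing: y=sinΔλ·cosφ2=0.64268868, x=cosφ1·sinφ2-sinφ1·cosφ2·cosΔλ=-0.66585769; θ=atan2(y, x)=136.0144° ≈ 136.0°
Leg 2: φ1=-0.5905409, φ2=0.8606358, Δφ=1.4511767, Δλ=-4.7876982 rad; a=sin²(Δφ/2)+cosφ1·cosφ2·sin²(Δλ/2)=0.6907305427; c=2·atan2(√a, √(1-a))=1.962172712; dist=6371·c=12501.002 ≈ 12501.0 km; running total=20032.5 km
Leg 2 bearing: y=sinΔλ·cosφ2=0.65010759, x=cosφ1·sinφ2-sinφ1·cosφ2·cosΔλ=0.65715110; θ=atan2(y, x)=44.6913° ≈ 44.7°
Leg 3: φ1=0.8606358, φ2=1.0686529, Δφ=0.2080171, Δλ=-0.4678652 rad; a=sin²(Δφ/2)+cosφ1·cosφ2·sin²(Δλ/2)=0.0276398310; c=2·atan2(√a, √(1-a))=0.334055722; dist=6371·c=2128.269 ≈ 2128.3 km; running total=22160.8 km
Leg 3 bearing: y=sinΔλ·cosφ2=-0.21706007, x=cosφ1·sinφ2-sinφ1·cosφ2·cosΔλ=0.24574053; θ=atan2(y, x)=-41.4538° <0 so +360° → 318.5462° ≈ 318.5°
Leg 4: φ1=1.0686529, φ2=0.5944120, Δφ=-0.4742409, Δλ=0.5526219 rad; a=sin²(Δφ/2)+cosφ1·cosφ2·sin²(Δλ/2)=0.0848569813; c=2·atan2(√a, √(1-a))=0.591175617; dist=6371·c=3766.380 ≈ 3766.4 km; running total=25927.2 km
Leg 4 bearing: y=sinΔλ·cosφ2=0.43488515, x=cosφ1·sinφ2-sinφ1·cosφ2·cosΔλ=-0.34856850; θ=atan2(y, x)=128.7128° ≈ 128.7°
Leg 5: φ1=0.5944120, φ2=-0.2104588, Δφ=-0.8048708, Δλ=0.7191210 rad; a=sin²(Δφ/2)+cosφ1·cosφ2·sin²(Δλ/2)=0.2537063653; c=2·atan2(√a, √(1-a))=1.055736093; dist=6371·c=6726.095 ≈ 6726.1 km; running total=32653.3 km
Leg 5 bearing: y=sinΔλ·cosφ2=0.64418898, x=cosφ1·sinφ2-sinφ1·cosφ2·cosΔλ=-0.58513104; θ=atan2(y, x)=132.2496° ≈ 132.2°
Leg 6: φ1=-0.2104588, φ2=0.1136192, Δφ=0.3240780, Δλ=1.4038311 rad; a=sin²(Δφ/2)+cosφ1·cosφ2·sin²(Δλ/2)=0.4311046790; c=2·atan2(√a, √(1-a))=1.432565895; dist=6371·c=9126.877 ≈ 9126.9 km; running total=41780.2 km
Leg 6 bearing: y=sinΔλ·cosφ2=0.97973561, x=cosφ1·sinφ2-sinφ1·cosφ2·cosΔλ=0.14536806; θ=atan2(y, x)=81.5603° ≈ 81.6°

Leg 1: dist=7531.5 km, bearing=136.0°
Leg 2: dist=12501.0 km, bearing=44.7°
Leg 3: dist=2128.3 km, bearing=318.5°
Leg 4: dist=3766.4 km, bearing=128.7°
Leg 5: dist=6726.1 km, bearing=132.2°
Leg 6: dist=9126.9 km, bearing=81.6°
Total: 41780.2 km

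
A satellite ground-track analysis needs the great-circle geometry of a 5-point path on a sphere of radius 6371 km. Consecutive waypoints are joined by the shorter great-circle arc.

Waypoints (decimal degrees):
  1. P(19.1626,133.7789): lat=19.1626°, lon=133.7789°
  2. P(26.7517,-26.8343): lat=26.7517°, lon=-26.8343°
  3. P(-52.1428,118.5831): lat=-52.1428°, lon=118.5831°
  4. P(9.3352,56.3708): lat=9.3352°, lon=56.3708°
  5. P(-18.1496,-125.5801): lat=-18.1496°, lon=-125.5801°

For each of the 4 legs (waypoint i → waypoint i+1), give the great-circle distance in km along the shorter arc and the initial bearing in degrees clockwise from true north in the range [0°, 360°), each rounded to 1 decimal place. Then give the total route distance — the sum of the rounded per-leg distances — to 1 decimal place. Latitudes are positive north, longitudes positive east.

Leg 1: φ1=0.3344505, φ2=0.4669052, Δφ=0.1324548, Δλ=-2.8032292 rad; a=sin²(Δφ/2)+cosφ1·cosφ2·sin²(Δλ/2)=0.8239535567; c=2·atan2(√a, √(1-a))=2.275629960; dist=6371·c=14498.038 ≈ 14498.0 km; running total=14498.0 km
Leg 1 bearing: y=sinΔλ·cosφ2=-0.29641441, x=cosφ1·sinφ2-sinφ1·cosφ2·cosΔλ=0.70168003; θ=atan2(y, x)=-22.9009° <0 so +360° → 337.0991° ≈ 337.1°
Leg 2: φ1=0.4669052, φ2=-0.9100635, Δφ=-1.3769688, Δλ=2.5380124 rad; a=sin²(Δφ/2)+cosφ1·cosφ2·sin²(Δλ/2)=0.9032867618; c=2·atan2(√a, √(1-a))=2.509128856; dist=6371·c=15985.660 ≈ 15985.7 km; running total=30483.7 km
Leg 2 bearing: y=sinΔλ·cosφ2=0.34832977, x=cosφ1·sinφ2-sinφ1·cosφ2·cosΔλ=-0.47760394; θ=atan2(y, x)=143.8957° ≈ 143.9°
Leg 3: φ1=-0.9100635, φ2=0.1629300, Δφ=1.0729935, Δλ=-1.0858095 rad; a=sin²(Δφ/2)+cosφ1·cosφ2·sin²(Δλ/2)=0.4228789921; c=2·atan2(√a, √(1-a))=1.415936084; dist=6371·c=9020.929 ≈ 9020.9 km; running total=39504.6 km
Leg 3 bearing: y=sinΔλ·cosφ2=-0.87296458, x=cosφ1·sinφ2-sinφ1·cosφ2·cosΔλ=0.46275506; θ=atan2(y, x)=-62.0721° <0 so +360° → 297.9279° ≈ 297.9°
Leg 4: φ1=0.1629300, φ2=-0.3167703, Δφ=-0.4797003, Δλ=-3.1756423 rad; a=sin²(Δφ/2)+cosφ1·cosφ2·sin²(Δλ/2)=0.9938232007; c=2·atan2(√a, √(1-a))=2.984245154; dist=6371·c=19012.626 ≈ 19012.6 km; running total=58517.2 km
Leg 4 bearing: y=sinΔλ·cosφ2=0.03234929, x=cosφ1·sinφ2-sinφ1·cosφ2·cosΔλ=-0.15332354; θ=atan2(y, x)=168.0861° ≈ 168.1°

Leg 1: dist=14498.0 km, bearing=337.1°
Leg 2: dist=15985.7 km, bearing=143.9°
Leg 3: dist=9020.9 km, bearing=297.9°
Leg 4: dist=19012.6 km, bearing=168.1°
Total: 58517.2 km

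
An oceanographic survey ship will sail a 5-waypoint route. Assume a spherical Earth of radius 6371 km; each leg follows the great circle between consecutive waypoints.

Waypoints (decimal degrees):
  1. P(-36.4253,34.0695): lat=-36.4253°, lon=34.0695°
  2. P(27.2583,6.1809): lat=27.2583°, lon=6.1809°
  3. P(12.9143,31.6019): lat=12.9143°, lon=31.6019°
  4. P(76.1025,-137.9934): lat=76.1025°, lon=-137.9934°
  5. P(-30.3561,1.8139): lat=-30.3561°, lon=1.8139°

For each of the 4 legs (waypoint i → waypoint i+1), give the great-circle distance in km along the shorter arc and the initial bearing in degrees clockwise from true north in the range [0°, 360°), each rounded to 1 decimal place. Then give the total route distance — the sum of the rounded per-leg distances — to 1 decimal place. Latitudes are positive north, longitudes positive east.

Leg 1: φ1=-0.6357414, φ2=0.4757471, Δφ=1.1114885, Δλ=-0.4867479 rad; a=sin²(Δφ/2)+cosφ1·cosφ2·sin²(Δλ/2)=0.3198727630; c=2·atan2(√a, √(1-a))=1.202255657; dist=6371·c=7659.571 ≈ 7659.6 km; running total=7659.6 km
Leg 1 bearing: y=sinΔλ·cosφ2=-0.41581026, x=cosφ1·sinφ2-sinφ1·cosφ2·cosΔλ=0.83505601; θ=atan2(y, x)=-26.4707° <0 so +360° → 333.5293° ≈ 333.5°
Leg 2: φ1=0.4757471, φ2=0.2253971, Δφ=-0.2503500, Δλ=0.4436801 rad; a=sin²(Δφ/2)+cosφ1·cosφ2·sin²(Δλ/2)=0.0575335558; c=2·atan2(√a, √(1-a))=0.484446439; dist=6371·c=3086.408 ≈ 3086.4 km; running total=10746.0 km
Leg 2 bearing: y=sinΔλ·cosφ2=0.41840810, x=cosφ1·sinφ2-sinφ1·cosφ2·cosΔλ=-0.20452004; θ=atan2(y, x)=116.0496° ≈ 116.0°
Leg 3: φ1=0.2253971, φ2=1.3282392, Δφ=1.1028421, Δλ=-2.9599964 rad; a=sin²(Δφ/2)+cosφ1·cosφ2·sin²(Δλ/2)=0.5066548398; c=2·atan2(√a, √(1-a))=1.584106399; dist=6371·c=10092.342 ≈ 10092.3 km; running total=20838.3 km
Leg 3 bearing: y=sinΔλ·cosφ2=-0.04337749, x=cosφ1·sinφ2-sinφ1·cosφ2·cosΔλ=0.99897009; θ=atan2(y, x)=-2.4863° <0 so +360° → 357.5137° ≈ 357.5°
Leg 4: φ1=1.3282392, φ2=-0.5298139, Δφ=-1.8580531, Δλ=2.4400977 rad; a=sin²(Δφ/2)+cosφ1·cosφ2·sin²(Δλ/2)=0.8244488495; c=2·atan2(√a, √(1-a))=2.276931140; dist=6371·c=14506.328 ≈ 14506.3 km; running total=35344.6 km
Leg 4 bearing: y=sinΔλ·cosφ2=0.55688220, x=cosφ1·sinφ2-sinφ1·cosφ2·cosΔλ=0.51847275; θ=atan2(y, x)=47.0456° ≈ 47.0°

Leg 1: dist=7659.6 km, bearing=333.5°
Leg 2: dist=3086.4 km, bearing=116.0°
Leg 3: dist=10092.3 km, bearing=357.5°
Leg 4: dist=14506.3 km, bearing=47.0°
Total: 35344.6 km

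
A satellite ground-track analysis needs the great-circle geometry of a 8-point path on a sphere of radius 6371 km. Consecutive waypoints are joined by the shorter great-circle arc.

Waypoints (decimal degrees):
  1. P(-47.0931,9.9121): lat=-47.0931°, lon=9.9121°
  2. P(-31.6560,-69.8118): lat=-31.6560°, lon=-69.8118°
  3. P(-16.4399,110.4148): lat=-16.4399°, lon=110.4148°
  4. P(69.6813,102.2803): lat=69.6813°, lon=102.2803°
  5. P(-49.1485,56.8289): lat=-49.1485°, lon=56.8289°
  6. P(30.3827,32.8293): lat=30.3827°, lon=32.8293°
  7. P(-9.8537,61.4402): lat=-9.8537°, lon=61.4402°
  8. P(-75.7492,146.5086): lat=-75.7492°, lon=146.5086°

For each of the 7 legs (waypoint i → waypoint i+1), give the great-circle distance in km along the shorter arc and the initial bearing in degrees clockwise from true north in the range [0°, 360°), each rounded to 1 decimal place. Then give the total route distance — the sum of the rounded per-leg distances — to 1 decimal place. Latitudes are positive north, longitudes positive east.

Leg 1: dist=6761.2 km, bearing=253.6°
Leg 2: dist=14667.0 km, bearing=180.3°
Leg 3: dist=9597.6 km, bearing=357.2°
Leg 4: dist=13717.8 km, bearing=213.9°
Leg 5: dist=9158.2 km, bearing=339.3°
Leg 6: dist=5418.6 km, bearing=141.1°
Leg 7: dist=8810.9 km, bearing=165.5°
Total: 68131.3 km

Leg 1: φ1=-0.8219296, φ2=-0.5525014, Δφ=0.2694282, Δλ=-1.3914445 rad; a=sin²(Δφ/2)+cosφ1·cosφ2·sin²(Δλ/2)=0.2561053066; c=2·atan2(√a, √(1-a))=1.061240686; dist=6371·c=6761.164 ≈ 6761.2 km; running total=6761.2 km
Leg 1 bearing: y=sinΔλ·cosφ2=-0.83756052, x=cosφ1·sinφ2-sinφ1·cosφ2·cosΔλ=-0.24607700; θ=atan2(y, x)=-106.3729° <0 so +360° → 253.6271° ≈ 253.6°
Leg 2: φ1=-0.5525014, φ2=-0.2869304, Δφ=0.2655710, Δλ=3.1455476 rad; a=sin²(Δφ/2)+cosφ1·cosφ2·sin²(Δλ/2)=0.8339397153; c=2·atan2(√a, √(1-a))=2.302152263; dist=6371·c=14667.012 ≈ 14667.0 km; running total=21428.2 km
Leg 2 bearing: y=sinΔλ·cosφ2=-0.00379322, x=cosφ1·sinφ2-sinφ1·cosφ2·cosΔλ=-0.74425982; θ=atan2(y, x)=-179.7080° <0 so +360° → 180.2920° ≈ 180.3°
Leg 3: φ1=-0.2869304, φ2=1.2161681, Δφ=1.5030985, Δλ=-0.1419738 rad; a=sin²(Δφ/2)+cosφ1·cosφ2·sin²(Δλ/2)=0.4678523794; c=2·atan2(√a, √(1-a))=1.506456705; dist=6371·c=9597.636 ≈ 9597.6 km; running total=31025.8 km
Leg 3 bearing: y=sinΔλ·cosφ2=-0.04913378, x=cosφ1·sinφ2-sinφ1·cosφ2·cosΔλ=0.99672062; θ=atan2(y, x)=-2.8221° <0 so +360° → 357.1779° ≈ 357.2°
Leg 4: φ1=1.2161681, φ2=-0.8578031, Δφ=-2.0739713, Δλ=-0.7932766 rad; a=sin²(Δφ/2)+cosφ1·cosφ2·sin²(Δλ/2)=0.7750024147; c=2·atan2(√a, √(1-a))=2.153166347; dist=6371·c=13717.823 ≈ 13717.8 km; running total=44743.6 km
Leg 4 bearing: y=sinΔλ·cosφ2=-0.46614861, x=cosφ1·sinφ2-sinφ1·cosφ2·cosΔλ=-0.69296476; θ=atan2(y, x)=-146.0718° <0 so +360° → 213.9282° ≈ 213.9°
Leg 5: φ1=-0.8578031, φ2=0.5302782, Δφ=1.3880813, Δλ=-0.4188720 rad; a=sin²(Δφ/2)+cosφ1·cosφ2·sin²(Δλ/2)=0.4335410471; c=2·atan2(√a, √(1-a))=1.437483896; dist=6371·c=9158.210 ≈ 9158.2 km; running total=53901.8 km
Leg 5 bearing: y=sinΔλ·cosφ2=-0.35087254, x=cosφ1·sinφ2-sinφ1·cosφ2·cosΔλ=0.92694190; θ=atan2(y, x)=-20.7330° <0 so +360° → 339.2670° ≈ 339.3°
Leg 6: φ1=0.5302782, φ2=-0.1719795, Δφ=-0.7022577, Δλ=0.4993544 rad; a=sin²(Δφ/2)+cosφ1·cosφ2·sin²(Δλ/2)=0.1701993938; c=2·atan2(√a, √(1-a))=0.850508263; dist=6371·c=5418.588 ≈ 5418.6 km; running total=59320.4 km
Leg 6 bearing: y=sinΔλ·cosφ2=0.47179472, x=cosφ1·sinφ2-sinφ1·cosφ2·cosΔλ=-0.58509485; θ=atan2(y, x)=141.1188° ≈ 141.1°
Leg 7: φ1=-0.1719795, φ2=-1.3220729, Δφ=-1.1500934, Δλ=1.4847237 rad; a=sin²(Δφ/2)+cosφ1·cosφ2·sin²(Δλ/2)=0.4066416544; c=2·atan2(√a, √(1-a))=1.382977332; dist=6371·c=8810.949 ≈ 8810.9 km; running total=68131.3 km
Leg 7 bearing: y=sinΔλ·cosφ2=0.24525553, x=cosφ1·sinφ2-sinφ1·cosφ2·cosΔλ=-0.95130784; θ=atan2(y, x)=165.5434° ≈ 165.5°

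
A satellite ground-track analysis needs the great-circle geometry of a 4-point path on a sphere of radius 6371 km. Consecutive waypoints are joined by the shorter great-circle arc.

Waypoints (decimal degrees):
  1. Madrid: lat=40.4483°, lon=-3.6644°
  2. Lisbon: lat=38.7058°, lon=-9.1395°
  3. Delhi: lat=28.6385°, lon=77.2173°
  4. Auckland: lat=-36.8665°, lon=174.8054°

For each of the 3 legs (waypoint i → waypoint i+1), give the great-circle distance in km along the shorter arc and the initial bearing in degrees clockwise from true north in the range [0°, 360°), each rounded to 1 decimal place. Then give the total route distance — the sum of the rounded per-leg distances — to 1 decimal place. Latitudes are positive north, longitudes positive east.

Leg 1: dist=507.6 km, bearing=249.3°
Leg 2: dist=7775.5 km, bearing=68.8°
Leg 3: dist=12492.8 km, bearing=121.0°
Total: 20775.9 km

Leg 1: φ1=0.7059560, φ2=0.6755436, Δφ=-0.0304124, Δλ=-0.0955585 rad; a=sin²(Δφ/2)+cosφ1·cosφ2·sin²(Δλ/2)=0.0015858605; c=2·atan2(√a, √(1-a))=0.079666794; dist=6371·c=507.557 ≈ 507.6 km; running total=507.6 km
Leg 1 bearing: y=sinΔλ·cosφ2=-0.07445729, x=cosφ1·sinφ2-sinφ1·cosφ2·cosΔλ=-0.02809794; θ=atan2(y, x)=-110.6750° <0 so +360° → 249.3250° ≈ 249.3°
Leg 2: φ1=0.6755436, φ2=0.4998361, Δφ=-0.1757075, Δλ=1.5072105 rad; a=sin²(Δφ/2)+cosφ1·cosφ2·sin²(Δλ/2)=0.3283871518; c=2·atan2(√a, √(1-a))=1.220447254; dist=6371·c=7775.469 ≈ 7775.5 km; running total=8283.1 km
Leg 2 bearing: y=sinΔλ·cosφ2=0.87588746, x=cosφ1·sinφ2-sinφ1·cosφ2·cosΔλ=0.33914199; θ=atan2(y, x)=68.8337° ≈ 68.8°
Leg 3: φ1=0.4998361, φ2=-0.6434418, Δφ=-1.1432779, Δλ=1.7032337 rad; a=sin²(Δφ/2)+cosφ1·cosφ2·sin²(Δλ/2)=0.6901334486; c=2·atan2(√a, √(1-a))=1.960881182; dist=6371·c=12492.774 ≈ 12492.8 km; running total=20775.9 km
Leg 3 bearing: y=sinΔλ·cosφ2=0.79302966, x=cosφ1·sinφ2-sinφ1·cosφ2·cosΔλ=-0.47592126; θ=atan2(y, x)=120.9693° ≈ 121.0°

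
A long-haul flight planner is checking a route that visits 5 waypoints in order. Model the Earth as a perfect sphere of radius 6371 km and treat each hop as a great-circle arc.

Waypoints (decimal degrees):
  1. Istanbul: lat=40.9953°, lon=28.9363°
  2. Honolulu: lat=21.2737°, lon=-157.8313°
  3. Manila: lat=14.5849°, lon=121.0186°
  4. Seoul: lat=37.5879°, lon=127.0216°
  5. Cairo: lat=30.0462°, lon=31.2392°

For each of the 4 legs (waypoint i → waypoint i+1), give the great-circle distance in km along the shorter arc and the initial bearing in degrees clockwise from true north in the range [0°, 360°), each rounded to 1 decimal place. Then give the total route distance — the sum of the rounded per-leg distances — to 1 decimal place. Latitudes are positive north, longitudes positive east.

Leg 1: dist=13055.9 km, bearing=7.1°
Leg 2: dist=8528.3 km, bearing=280.7°
Leg 3: dist=2625.5 km, bearing=11.9°
Leg 4: dist=8487.7 km, bearing=297.6°
Total: 32697.4 km

Leg 1: φ1=0.7155030, φ2=0.3712961, Δφ=-0.3442069, Δλ=-3.2597096 rad; a=sin²(Δφ/2)+cosφ1·cosφ2·sin²(Δλ/2)=0.7302102088; c=2·atan2(√a, √(1-a))=2.049265070; dist=6371·c=13055.868 ≈ 13055.9 km; running total=13055.9 km
Leg 1 bearing: y=sinΔλ·cosφ2=0.10981241, x=cosφ1·sinφ2-sinφ1·cosφ2·cosΔλ=0.88088267; θ=atan2(y, x)=7.1059° ≈ 7.1°
Leg 2: φ1=0.3712961, φ2=0.2545545, Δφ=-0.1167416, Δλ=4.8668489 rad; a=sin²(Δφ/2)+cosφ1·cosφ2·sin²(Δλ/2)=0.3849463068; c=2·atan2(√a, √(1-a))=1.338608298; dist=6371·c=8528.273 ≈ 8528.3 km; running total=21584.2 km
Leg 2 bearing: y=sinΔλ·cosφ2=-0.95625398, x=cosφ1·sinφ2-sinφ1·cosφ2·cosΔλ=0.18063478; θ=atan2(y, x)=-79.3030° <0 so +360° → 280.6970° ≈ 280.7°
Leg 3: φ1=0.2545545, φ2=0.6560326, Δφ=0.4014781, Δλ=0.1047721 rad; a=sin²(Δφ/2)+cosφ1·cosφ2·sin²(Δλ/2)=0.0418604357; c=2·atan2(√a, √(1-a))=0.412106474; dist=6371·c=2625.530 ≈ 2625.5 km; running total=24209.7 km
Leg 3 bearing: y=sinΔλ·cosφ2=0.08287155, x=cosφ1·sinφ2-sinφ1·cosφ2·cosΔλ=0.39187353; θ=atan2(y, x)=11.9407° ≈ 11.9°
Leg 4: φ1=0.6560326, φ2=0.5244051, Δφ=-0.1316275, Δλ=-1.6717182 rad; a=sin²(Δφ/2)+cosφ1·cosφ2·sin²(Δλ/2)=0.3818468169; c=2·atan2(√a, √(1-a))=1.332233535; dist=6371·c=8487.660 ≈ 8487.7 km; running total=32697.4 km
Leg 4 bearing: y=sinΔλ·cosφ2=-0.86121741, x=cosφ1·sinφ2-sinφ1·cosφ2·cosΔλ=0.44995986; θ=atan2(y, x)=-62.4143° <0 so +360° → 297.5857° ≈ 297.6°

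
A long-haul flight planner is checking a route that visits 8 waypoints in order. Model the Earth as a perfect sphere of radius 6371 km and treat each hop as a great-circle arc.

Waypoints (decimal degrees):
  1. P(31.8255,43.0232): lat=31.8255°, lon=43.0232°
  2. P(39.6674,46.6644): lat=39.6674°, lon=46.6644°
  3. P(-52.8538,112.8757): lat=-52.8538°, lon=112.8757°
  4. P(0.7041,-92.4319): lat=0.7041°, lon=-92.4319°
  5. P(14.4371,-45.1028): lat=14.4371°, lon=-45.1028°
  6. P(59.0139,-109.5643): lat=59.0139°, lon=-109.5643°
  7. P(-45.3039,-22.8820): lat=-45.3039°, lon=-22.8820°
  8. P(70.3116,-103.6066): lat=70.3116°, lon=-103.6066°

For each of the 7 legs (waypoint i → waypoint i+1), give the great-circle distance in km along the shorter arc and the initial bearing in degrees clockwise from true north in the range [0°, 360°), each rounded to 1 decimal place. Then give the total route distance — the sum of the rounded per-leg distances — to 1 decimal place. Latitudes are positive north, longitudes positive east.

Leg 1: φ1=0.5554598, φ2=0.6923267, Δφ=0.1368670, Δλ=0.0635509 rad; a=sin²(Δφ/2)+cosφ1·cosφ2·sin²(Δλ/2)=0.0053359803; c=2·atan2(√a, √(1-a))=0.146225830; dist=6371·c=931.605 ≈ 931.6 km; running total=931.6 km
Leg 1 bearing: y=sinΔλ·cosφ2=0.04888622, x=cosφ1·sinφ2-sinφ1·cosφ2·cosΔλ=0.13725949; θ=atan2(y, x)=19.6038° ≈ 19.6°
Leg 2: φ1=0.6923267, φ2=-0.9224728, Δφ=-1.6147996, Δλ=1.1556052 rad; a=sin²(Δφ/2)+cosφ1·cosφ2·sin²(Δλ/2)=0.6606591010; c=2·atan2(√a, √(1-a))=1.897917505; dist=6371·c=12091.632 ≈ 12091.6 km; running total=13023.2 km
Leg 2 bearing: y=sinΔλ·cosφ2=0.55254728, x=cosφ1·sinφ2-sinφ1·cosφ2·cosΔλ=-0.76905534; θ=atan2(y, x)=144.3037° ≈ 144.3°
Leg 3: φ1=-0.9224728, φ2=0.0122889, Δφ=0.9347617, Δλ=-3.5832936 rad; a=sin²(Δφ/2)+cosφ1·cosφ2·sin²(Δλ/2)=0.7778253977; c=2·atan2(√a, √(1-a))=2.159941844; dist=6371·c=13760.989 ≈ 13761.0 km; running total=26784.2 km
Leg 3 bearing: y=sinΔλ·cosφ2=0.42744550, x=cosφ1·sinφ2-sinφ1·cosφ2·cosΔλ=-0.71312168; θ=atan2(y, x)=149.0615° ≈ 149.1°
Leg 4: φ1=0.0122889, φ2=0.2519749, Δφ=0.2396861, Δλ=0.8260486 rad; a=sin²(Δφ/2)+cosφ1·cosφ2·sin²(Δλ/2)=0.1703013380; c=2·atan2(√a, √(1-a))=0.850779498; dist=6371·c=5420.316 ≈ 5420.3 km; running total=32204.5 km
Leg 4 bearing: y=sinΔλ·cosφ2=0.71204087, x=cosφ1·sinφ2-sinφ1·cosφ2·cosΔλ=0.24123218; θ=atan2(y, x)=71.2841° ≈ 71.3°
Leg 5: φ1=0.2519749, φ2=1.0299869, Δφ=0.7780119, Δλ=-1.1250654 rad; a=sin²(Δφ/2)+cosφ1·cosφ2·sin²(Δλ/2)=0.2856595124; c=2·atan2(√a, √(1-a))=1.127764033; dist=6371·c=7184.985 ≈ 7185.0 km; running total=39389.5 km
Leg 5 bearing: y=sinΔλ·cosφ2=-0.46452905, x=cosφ1·sinφ2-sinφ1·cosφ2·cosΔλ=0.77488411; θ=atan2(y, x)=-30.9419° <0 so +360° → 329.0581° ≈ 329.1°
Leg 6: φ1=1.0299869, φ2=-0.7907022, Δφ=-1.8206891, Δλ=1.5128915 rad; a=sin²(Δφ/2)+cosφ1·cosφ2·sin²(Δλ/2)=0.7942240370; c=2·atan2(√a, √(1-a))=2.199934394; dist=6371·c=14015.782 ≈ 14015.8 km; running total=53405.3 km
Leg 6 bearing: y=sinΔλ·cosφ2=0.70216750, x=cosφ1·sinφ2-sinφ1·cosφ2·cosΔλ=-0.40086115; θ=atan2(y, x)=119.7217° ≈ 119.7°
Leg 7: φ1=-0.7907022, φ2=1.2271689, Δφ=2.0178711, Δλ=-1.4089101 rad; a=sin²(Δφ/2)+cosφ1·cosφ2·sin²(Δλ/2)=0.8155485016; c=2·atan2(√a, √(1-a))=2.253762930; dist=6371·c=14358.724 ≈ 14358.7 km; running total=67764.0 km
Leg 7 bearing: y=sinΔλ·cosφ2=-0.33249962, x=cosφ1·sinφ2-sinφ1·cosφ2·cosΔλ=0.70082849; θ=atan2(y, x)=-25.3814° <0 so +360° → 334.6186° ≈ 334.6°

Leg 1: dist=931.6 km, bearing=19.6°
Leg 2: dist=12091.6 km, bearing=144.3°
Leg 3: dist=13761.0 km, bearing=149.1°
Leg 4: dist=5420.3 km, bearing=71.3°
Leg 5: dist=7185.0 km, bearing=329.1°
Leg 6: dist=14015.8 km, bearing=119.7°
Leg 7: dist=14358.7 km, bearing=334.6°
Total: 67764.0 km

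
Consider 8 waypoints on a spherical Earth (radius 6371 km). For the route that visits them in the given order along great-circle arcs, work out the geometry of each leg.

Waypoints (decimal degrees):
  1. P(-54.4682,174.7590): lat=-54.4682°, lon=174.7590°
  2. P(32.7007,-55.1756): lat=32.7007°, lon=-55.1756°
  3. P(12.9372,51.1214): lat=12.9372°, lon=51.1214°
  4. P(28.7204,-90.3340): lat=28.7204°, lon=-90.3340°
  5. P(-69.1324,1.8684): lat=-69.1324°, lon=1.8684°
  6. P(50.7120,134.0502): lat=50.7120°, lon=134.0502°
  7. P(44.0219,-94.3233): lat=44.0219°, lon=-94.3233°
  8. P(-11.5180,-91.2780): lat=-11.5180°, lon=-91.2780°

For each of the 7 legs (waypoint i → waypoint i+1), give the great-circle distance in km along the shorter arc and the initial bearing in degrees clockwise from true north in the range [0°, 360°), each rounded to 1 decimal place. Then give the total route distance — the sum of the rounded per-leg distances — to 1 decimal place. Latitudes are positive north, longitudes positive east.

Leg 1: dist=15453.4 km, bearing=101.1°
Leg 2: dist=10704.6 km, bearing=70.2°
Leg 3: dist=13801.4 km, bearing=318.7°
Leg 4: dist=13060.2 km, bearing=156.4°
Leg 5: dist=16791.0 km, bearing=104.5°
Leg 6: dist=8493.6 km, bearing=33.6°
Leg 7: dist=6183.4 km, bearing=176.4°
Total: 84487.6 km

Leg 1: φ1=-0.9506494, φ2=0.5707349, Δφ=1.5213843, Δλ=-4.0131158 rad; a=sin²(Δφ/2)+cosφ1·cosφ2·sin²(Δλ/2)=0.8772155621; c=2·atan2(√a, √(1-a))=2.425583326; dist=6371·c=15453.391 ≈ 15453.4 km; running total=15453.4 km
Leg 1 bearing: y=sinΔλ·cosφ2=0.64401176, x=cosφ1·sinφ2-sinφ1·cosφ2·cosΔλ=-0.12681690; θ=atan2(y, x)=101.1400° ≈ 101.1°
Leg 2: φ1=0.5707349, φ2=0.2257967, Δφ=-0.3449381, Δλ=1.8552326 rad; a=sin²(Δφ/2)+cosφ1·cosφ2·sin²(Δλ/2)=0.5545964286; c=2·atan2(√a, √(1-a))=1.680207342; dist=6371·c=10704.601 ≈ 10704.6 km; running total=26158.0 km
Leg 2 bearing: y=sinΔλ·cosφ2=0.93545595, x=cosφ1·sinφ2-sinφ1·cosφ2·cosΔλ=0.33615335; θ=atan2(y, x)=70.2342° ≈ 70.2°
Leg 3: φ1=0.2257967, φ2=0.5012655, Δφ=0.2754688, Δλ=-2.4688625 rad; a=sin²(Δφ/2)+cosφ1·cosφ2·sin²(Δλ/2)=0.7804540138; c=2·atan2(√a, √(1-a))=2.166278533; dist=6371·c=13801.361 ≈ 13801.4 km; running total=39959.4 km
Leg 3 bearing: y=sinΔλ·cosφ2=-0.54646394, x=cosφ1·sinφ2-sinφ1·cosφ2·cosΔλ=0.62189979; θ=atan2(y, x)=-41.3058° <0 so +360° → 318.6942° ≈ 318.7°
Leg 4: φ1=0.5012655, φ2=-1.2065880, Δφ=-1.7078535, Δλ=1.6092355 rad; a=sin²(Δφ/2)+cosφ1·cosφ2·sin²(Δλ/2)=0.7305102321; c=2·atan2(√a, √(1-a))=2.049941144; dist=6371·c=13060.175 ≈ 13060.2 km; running total=53019.6 km
Leg 4 bearing: y=sinΔλ·cosφ2=0.35594653, x=cosφ1·sinφ2-sinφ1·cosφ2·cosΔλ=-0.81287281; θ=atan2(y, x)=156.3520° ≈ 156.4°
Leg 5: φ1=-1.2065880, φ2=0.8850914, Δφ=2.0916794, Δλ=2.3070076 rad; a=sin²(Δφ/2)+cosφ1·cosφ2·sin²(Δλ/2)=0.9373321098; c=2·atan2(√a, √(1-a))=2.635538992; dist=6371·c=16791.019 ≈ 16791.0 km; running total=69810.6 km
Leg 5 bearing: y=sinΔλ·cosφ2=0.46922647, x=cosφ1·sinφ2-sinφ1·cosφ2·cosΔλ=-0.12161011; θ=atan2(y, x)=104.5297° ≈ 104.5°
Leg 6: φ1=0.8850914, φ2=0.7683271, Δφ=-0.1167643, Δλ=-3.9858695 rad; a=sin²(Δφ/2)+cosφ1·cosφ2·sin²(Δλ/2)=0.3823021808; c=2·atan2(√a, √(1-a))=1.333170701; dist=6371·c=8493.631 ≈ 8493.6 km; running total=78304.2 km
Leg 6 bearing: y=sinΔλ·cosφ2=0.53750147, x=cosφ1·sinφ2-sinφ1·cosφ2·cosΔλ=0.80974136; θ=atan2(y, x)=33.5760° ≈ 33.6°
Leg 7: φ1=0.7683271, φ2=-0.2010270, Δφ=-0.9693541, Δλ=0.0531505 rad; a=sin²(Δφ/2)+cosφ1·cosφ2·sin²(Δλ/2)=0.2175814033; c=2·atan2(√a, √(1-a))=0.970560379; dist=6371·c=6183.440 ≈ 6183.4 km; running total=84487.6 km
Leg 7 bearing: y=sinΔλ·cosφ2=0.05205565, x=cosφ1·sinφ2-sinφ1·cosφ2·cosΔλ=-0.82355883; θ=atan2(y, x)=176.3832° ≈ 176.4°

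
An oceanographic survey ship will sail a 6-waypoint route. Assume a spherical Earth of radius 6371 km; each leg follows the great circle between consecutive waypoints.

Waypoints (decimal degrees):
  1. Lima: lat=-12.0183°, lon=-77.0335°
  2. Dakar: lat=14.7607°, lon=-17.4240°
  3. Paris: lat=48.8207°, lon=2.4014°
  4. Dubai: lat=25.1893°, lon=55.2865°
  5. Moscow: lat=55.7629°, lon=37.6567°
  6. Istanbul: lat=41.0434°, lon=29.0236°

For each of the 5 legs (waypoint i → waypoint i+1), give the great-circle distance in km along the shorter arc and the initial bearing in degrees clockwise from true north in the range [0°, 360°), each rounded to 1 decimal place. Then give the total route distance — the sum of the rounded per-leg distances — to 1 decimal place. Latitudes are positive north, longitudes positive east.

Leg 1: φ1=-0.2097589, φ2=0.2576228, Δφ=0.4673817, Δλ=1.0403820 rad; a=sin²(Δφ/2)+cosφ1·cosφ2·sin²(Δλ/2)=0.2872894698; c=2·atan2(√a, √(1-a))=1.131369230; dist=6371·c=7207.953 ≈ 7208.0 km; running total=7208.0 km
Leg 1 bearing: y=sinΔλ·cosφ2=0.83413044, x=cosφ1·sinφ2-sinφ1·cosφ2·cosΔλ=0.35106030; θ=atan2(y, x)=67.1752° ≈ 67.2°
Leg 2: φ1=0.2576228, φ2=0.8520820, Δφ=0.5944591, Δλ=0.3460185 rad; a=sin²(Δφ/2)+cosφ1·cosφ2·sin²(Δλ/2)=0.1046423421; c=2·atan2(√a, √(1-a))=0.658819744; dist=6371·c=4197.341 ≈ 4197.3 km; running total=11405.3 km
Leg 2 bearing: y=sinΔλ·cosφ2=0.22330561, x=cosφ1·sinφ2-sinφ1·cosφ2·cosΔλ=0.57000342; θ=atan2(y, x)=21.3934° ≈ 21.4°
Leg 3: φ1=0.8520820, φ2=0.4396362, Δφ=-0.4124457, Δλ=0.9230191 rad; a=sin²(Δφ/2)+cosφ1·cosφ2·sin²(Δλ/2)=0.1600722298; c=2·atan2(√a, √(1-a))=0.823230697; dist=6371·c=5244.803 ≈ 5244.8 km; running total=16650.1 km
Leg 3 bearing: y=sinΔλ·cosφ2=0.72159695, x=cosφ1·sinφ2-sinφ1·cosφ2·cosΔλ=-0.13074513; θ=atan2(y, x)=100.2699° ≈ 100.3°
Leg 4: φ1=0.4396362, φ2=0.9732462, Δφ=0.5336100, Δλ=-0.3076981 rad; a=sin²(Δφ/2)+cosφ1·cosφ2·sin²(Δλ/2)=0.0814675473; c=2·atan2(√a, √(1-a))=0.578900118; dist=6371·c=3688.173 ≈ 3688.2 km; running total=20338.3 km
Leg 4 bearing: y=sinΔλ·cosφ2=-0.17039789, x=cosφ1·sinφ2-sinφ1·cosφ2·cosΔλ=0.51989124; θ=atan2(y, x)=-18.1469° <0 so +360° → 341.8531° ≈ 341.9°
Leg 5: φ1=0.9732462, φ2=0.7163425, Δφ=-0.2569037, Δλ=-0.1506760 rad; a=sin²(Δφ/2)+cosφ1·cosφ2·sin²(Δλ/2)=0.0188132224; c=2·atan2(√a, √(1-a))=0.275190115; dist=6371·c=1753.236 ≈ 1753.2 km; running total=22091.5 km
Leg 5 bearing: y=sinΔλ·cosφ2=-0.11321221, x=cosφ1·sinφ2-sinφ1·cosφ2·cosΔλ=-0.24702254; θ=atan2(y, x)=-155.3777° <0 so +360° → 204.6223° ≈ 204.6°

Leg 1: dist=7208.0 km, bearing=67.2°
Leg 2: dist=4197.3 km, bearing=21.4°
Leg 3: dist=5244.8 km, bearing=100.3°
Leg 4: dist=3688.2 km, bearing=341.9°
Leg 5: dist=1753.2 km, bearing=204.6°
Total: 22091.5 km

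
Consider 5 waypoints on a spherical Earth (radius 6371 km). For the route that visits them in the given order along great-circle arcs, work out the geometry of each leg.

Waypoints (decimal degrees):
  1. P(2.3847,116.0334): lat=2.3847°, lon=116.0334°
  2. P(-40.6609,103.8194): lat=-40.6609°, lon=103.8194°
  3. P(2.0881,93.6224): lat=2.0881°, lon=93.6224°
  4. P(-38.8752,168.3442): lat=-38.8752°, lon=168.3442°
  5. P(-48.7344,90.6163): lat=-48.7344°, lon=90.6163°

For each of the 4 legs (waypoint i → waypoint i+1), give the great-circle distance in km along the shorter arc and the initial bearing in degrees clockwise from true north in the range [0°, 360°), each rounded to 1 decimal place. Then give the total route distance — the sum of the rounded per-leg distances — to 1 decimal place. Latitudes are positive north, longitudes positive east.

Leg 1: dist=4944.5 km, bearing=193.2°
Leg 2: dist=4864.8 km, bearing=345.2°
Leg 3: dist=8840.6 km, bearing=130.2°
Leg 4: dist=6058.6 km, bearing=232.4°
Total: 24708.5 km

Leg 1: φ1=0.0416209, φ2=-0.7096666, Δφ=-0.7512874, Δλ=-0.2131745 rad; a=sin²(Δφ/2)+cosφ1·cosφ2·sin²(Δλ/2)=0.1431727330; c=2·atan2(√a, √(1-a))=0.776094833; dist=6371·c=4944.500 ≈ 4944.5 km; running total=4944.5 km
Leg 1 bearing: y=sinΔλ·cosφ2=-0.16048775, x=cosφ1·sinφ2-sinφ1·cosφ2·cosΔλ=-0.68186574; θ=atan2(y, x)=-166.7556° <0 so +360° → 193.2444° ≈ 193.2°
Leg 2: φ1=-0.7096666, φ2=0.0364442, Δφ=0.7461108, Δλ=-0.1779712 rad; a=sin²(Δφ/2)+cosφ1·cosφ2·sin²(Δλ/2)=0.1388197686; c=2·atan2(√a, √(1-a))=0.763586608; dist=6371·c=4864.810 ≈ 4864.8 km; running total=9809.3 km
Leg 2 bearing: y=sinΔλ·cosφ2=-0.17691565, x=cosφ1·sinφ2-sinφ1·cosφ2·cosΔλ=0.66850296; θ=atan2(y, x)=-14.8232° <0 so +360° → 345.1768° ≈ 345.2°
Leg 3: φ1=0.0364442, φ2=-0.6785002, Δφ=-0.7149445, Δλ=1.3041414 rad; a=sin²(Δφ/2)+cosφ1·cosφ2·sin²(Δλ/2)=0.4089305656; c=2·atan2(√a, √(1-a))=1.387635057; dist=6371·c=8840.623 ≈ 8840.6 km; running total=18649.9 km
Leg 3 bearing: y=sinΔλ·cosφ2=0.75100041, x=cosφ1·sinφ2-sinφ1·cosφ2·cosΔλ=-0.63468402; θ=atan2(y, x)=130.2018° ≈ 130.2°
Leg 4: φ1=-0.6785002, φ2=-0.8505757, Δφ=-0.1720755, Δλ=-1.3566078 rad; a=sin²(Δφ/2)+cosφ1·cosφ2·sin²(Δλ/2)=0.2095489955; c=2·atan2(√a, √(1-a))=0.950959919; dist=6371·c=6058.566 ≈ 6058.6 km; running total=24708.5 km
Leg 4 bearing: y=sinΔλ·cosφ2=-0.64447923, x=cosφ1·sinφ2-sinφ1·cosφ2·cosΔλ=-0.49719149; θ=atan2(y, x)=-127.6488° <0 so +360° → 232.3512° ≈ 232.4°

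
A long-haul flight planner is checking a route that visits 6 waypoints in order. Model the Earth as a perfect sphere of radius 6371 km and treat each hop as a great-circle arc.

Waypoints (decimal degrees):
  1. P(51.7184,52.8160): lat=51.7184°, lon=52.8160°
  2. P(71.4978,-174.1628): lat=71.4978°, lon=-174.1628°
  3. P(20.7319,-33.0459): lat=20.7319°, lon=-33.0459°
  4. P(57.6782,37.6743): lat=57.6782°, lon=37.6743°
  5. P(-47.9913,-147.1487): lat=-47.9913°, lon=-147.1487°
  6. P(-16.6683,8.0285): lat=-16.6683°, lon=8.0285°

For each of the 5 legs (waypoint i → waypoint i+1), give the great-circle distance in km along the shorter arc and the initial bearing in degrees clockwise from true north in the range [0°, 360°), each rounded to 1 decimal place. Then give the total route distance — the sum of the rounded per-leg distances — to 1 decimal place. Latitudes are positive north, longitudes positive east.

Leg 1: dist=5825.6 km, bearing=17.0°
Leg 2: dist=9339.5 km, bearing=36.2°
Leg 3: dist=6931.7 km, bearing=34.7°
Leg 4: dist=18891.0 km, bearing=18.7°
Leg 5: dist=12413.7 km, bearing=154.4°
Total: 53401.5 km

Leg 1: φ1=0.9026564, φ2=1.2478720, Δφ=0.3452157, Δλ=-3.9615274 rad; a=sin²(Δφ/2)+cosφ1·cosφ2·sin²(Δλ/2)=0.1948669245; c=2·atan2(√a, √(1-a))=0.914399813; dist=6371·c=5825.641 ≈ 5825.6 km; running total=5825.6 km
Leg 1 bearing: y=sinΔλ·cosφ2=0.23200847, x=cosφ1·sinφ2-sinφ1·cosφ2·cosΔλ=0.75746108; θ=atan2(y, x)=17.0297° ≈ 17.0°
Leg 2: φ1=1.2478720, φ2=0.3618399, Δφ=-0.8860321, Δλ=2.4629545 rad; a=sin²(Δφ/2)+cosφ1·cosφ2·sin²(Δλ/2)=0.4476667252; c=2·atan2(√a, √(1-a))=1.465937724; dist=6371·c=9339.489 ≈ 9339.5 km; running total=15165.1 km
Leg 2 bearing: y=sinΔλ·cosφ2=0.58708591, x=cosφ1·sinφ2-sinφ1·cosφ2·cosΔλ=0.80272975; θ=atan2(y, x)=36.1803° ≈ 36.2°
Leg 3: φ1=0.3618399, φ2=1.0066745, Δφ=0.6448346, Δλ=1.2343003 rad; a=sin²(Δφ/2)+cosφ1·cosφ2·sin²(Δλ/2)=0.2678724799; c=2·atan2(√a, √(1-a))=1.088002997; dist=6371·c=6931.667 ≈ 6931.7 km; running total=22096.8 km
Leg 3 bearing: y=sinΔλ·cosφ2=0.50468802, x=cosφ1·sinφ2-sinφ1·cosφ2·cosΔλ=0.72784425; θ=atan2(y, x)=34.7375° ≈ 34.7°
Leg 4: φ1=1.0066745, φ2=-0.8376062, Δφ=-1.8442807, Δλ=-3.2257699 rad; a=sin²(Δφ/2)+cosφ1·cosφ2·sin²(Δλ/2)=0.9922374842; c=2·atan2(√a, √(1-a))=2.965153600; dist=6371·c=18890.994 ≈ 18891.0 km; running total=40987.8 km
Leg 4 bearing: y=sinΔλ·cosφ2=0.05626855, x=cosφ1·sinφ2-sinφ1·cosφ2·cosΔλ=0.16626150; θ=atan2(y, x)=18.6976° ≈ 18.7°
Leg 5: φ1=-0.8376062, φ2=-0.2909167, Δφ=0.5466895, Δλ=2.7083531 rad; a=sin²(Δφ/2)+cosφ1·cosφ2·sin²(Δλ/2)=0.6843811122; c=2·atan2(√a, √(1-a))=1.948473372; dist=6371·c=12413.724 ≈ 12413.7 km; running total=53401.5 km
Leg 5 bearing: y=sinΔλ·cosφ2=0.40217329, x=cosφ1·sinφ2-sinφ1·cosφ2·cosΔλ=-0.83801615; θ=atan2(y, x)=154.3631° ≈ 154.4°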